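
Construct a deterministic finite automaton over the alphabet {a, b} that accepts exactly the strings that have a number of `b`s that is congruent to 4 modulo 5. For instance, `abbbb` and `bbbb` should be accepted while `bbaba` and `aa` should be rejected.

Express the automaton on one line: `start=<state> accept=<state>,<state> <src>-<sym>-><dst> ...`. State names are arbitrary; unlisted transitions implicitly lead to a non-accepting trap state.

Keep the running count of `b`s modulo 5: each `b` advances along the cycle S0 → S1 → S2 → S3 → S4 → S0 while other symbols loop. Accept at S4.
5 states suffice.
        a   b  
>  S0   S0  S1 
   S1   S1  S2 
   S2   S2  S3 
   S3   S3  S4 
 * S4   S4  S0 
(> = start, * = accepting)

start=S0 accept=S4 S0-a->S0 S0-b->S1 S1-a->S1 S1-b->S2 S2-a->S2 S2-b->S3 S3-a->S3 S3-b->S4 S4-a->S4 S4-b->S0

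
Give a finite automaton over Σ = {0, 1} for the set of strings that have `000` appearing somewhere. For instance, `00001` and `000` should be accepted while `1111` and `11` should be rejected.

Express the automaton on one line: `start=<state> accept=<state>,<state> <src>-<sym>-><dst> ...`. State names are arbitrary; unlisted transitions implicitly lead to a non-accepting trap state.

States S0..S2 record the length of the longest prefix of `000` that matches the current input suffix. Reaching S3 means `000` has been seen, and we stay there forever. Accept from S3.
        0   1  
>  S0   S1  S0 
   S1   S2  S0 
   S2   S3  S0 
 * S3   S3  S3 
(> = start, * = accepting)

start=S0 accept=S3 S0-0->S1 S0-1->S0 S1-0->S2 S1-1->S0 S2-0->S3 S2-1->S0 S3-0->S3 S3-1->S3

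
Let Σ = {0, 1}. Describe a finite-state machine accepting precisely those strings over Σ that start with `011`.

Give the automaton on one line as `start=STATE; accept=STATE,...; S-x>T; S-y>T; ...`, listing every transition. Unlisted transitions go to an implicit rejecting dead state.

start=s0; accept=s3; s0-0>s1; s0-1>s4; s1-0>s4; s1-1>s2; s2-0>s4; s2-1>s3; s3-0>s3; s3-1>s3; s4-0>s4; s4-1>s4

Walk along `011` while the input agrees: from s0 take `0` to s1, and so on. Any deviation drops to the rejecting sink s4. Once s3 is reached the prefix is confirmed and every continuation is accepted.
With 5 states:
        0   1  
>  s0   s1  s4 
   s1   s4  s2 
   s2   s4  s3 
 * s3   s3  s3 
   s4   s4  s4 
(> = start, * = accepting)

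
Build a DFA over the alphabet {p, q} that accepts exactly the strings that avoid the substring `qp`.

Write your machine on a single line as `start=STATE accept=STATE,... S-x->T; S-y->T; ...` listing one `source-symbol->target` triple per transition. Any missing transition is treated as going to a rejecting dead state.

Track partial matches of the forbidden pattern `qp`. State S2 is a dead state reached once `qp` has occurred; every other state accepts. S0 means no part of `qp` is currently matched.
        p   q  
>* S0   S0  S1 
 * S1   S2  S1 
   S2   S2  S2 
(> = start, * = accepting)

start=S0; accept=S0,S1; S0-p->S0; S0-q->S1; S1-p->S2; S1-q->S1; S2-p->S2; S2-q->S2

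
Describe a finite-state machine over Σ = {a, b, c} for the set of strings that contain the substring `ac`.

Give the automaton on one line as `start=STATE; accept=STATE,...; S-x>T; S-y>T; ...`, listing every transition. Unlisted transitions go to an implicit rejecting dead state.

start=q0; accept=q2; q0-a>q1; q0-b>q0; q0-c>q0; q1-a>q1; q1-b>q0; q1-c>q2; q2-a>q2; q2-b>q2; q2-c>q2

States q0..q1 record the length of the longest prefix of `ac` that matches the current input suffix. Reaching q2 means `ac` has been seen, and we stay there forever. Accept from q2.
A 3-state machine:
        a   b   c  
>  q0   q1  q0  q0 
   q1   q1  q0  q2 
 * q2   q2  q2  q2 
(> = start, * = accepting)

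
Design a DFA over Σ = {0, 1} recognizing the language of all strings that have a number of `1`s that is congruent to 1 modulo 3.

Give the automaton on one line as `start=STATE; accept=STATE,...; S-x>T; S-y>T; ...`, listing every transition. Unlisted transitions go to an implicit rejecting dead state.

The only thing that matters is how many `1`s have appeared, reduced mod 3. Use one state per residue: s0 for 0, …, s2 for 2. Reading `1` moves to the next residue; anything else stays put. s1 is accepting.
With 3 states:
        0   1  
>  s0   s0  s1 
 * s1   s1  s2 
   s2   s2  s0 
(> = start, * = accepting)

start=s0; accept=s1; s0-0>s0; s0-1>s1; s1-0>s1; s1-1>s2; s2-0>s2; s2-1>s0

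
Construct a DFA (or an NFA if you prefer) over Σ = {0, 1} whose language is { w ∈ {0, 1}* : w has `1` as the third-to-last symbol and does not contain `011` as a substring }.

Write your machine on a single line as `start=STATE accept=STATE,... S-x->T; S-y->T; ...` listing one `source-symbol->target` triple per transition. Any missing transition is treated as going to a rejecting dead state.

start=S0; accept=S7,S8,S9,S10; S0-0->S1; S0-1->S2; S1-0->S1; S1-1->S3; S2-0->S4; S2-1->S5; S3-0->S4; S3-1->S6; S4-0->S7; S4-1->S8; S5-0->S9; S5-1->S10; S6-0->S6; S6-1->S6; S7-0->S1; S7-1->S3; S8-0->S4; S8-1->S6; S9-0->S7; S9-1->S8; S10-0->S9; S10-1->S10

Build one automaton per condition and run them in lockstep. One (15 states) tracks the last 3 symbols read; the other (4 states) tracks partial matches of the forbidden pattern `011`. Each combined state is a pair, one component from each; accept when both components accept. Minimizing collapses redundant product states.
          0    1  
>  S0     S1   S2 
   S1     S1   S3 
   S2     S4   S5 
   S3     S4   S6 
   S4     S7   S8 
   S5     S9  S10 
   S6     S6   S6 
 * S7     S1   S3 
 * S8     S4   S6 
 * S9     S7   S8 
 * S10    S9  S10 
(> = start, * = accepting)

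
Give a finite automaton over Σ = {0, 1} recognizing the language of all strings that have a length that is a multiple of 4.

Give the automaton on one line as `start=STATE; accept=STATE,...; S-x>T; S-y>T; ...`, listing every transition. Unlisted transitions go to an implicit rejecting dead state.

Count input length modulo 4: every symbol advances one step around the cycle s0 → s1 → s2 → s3 → s0. Accept at s0.
A 4-state machine:
        0   1  
>* s0   s1  s1 
   s1   s2  s2 
   s2   s3  s3 
   s3   s0  s0 
(> = start, * = accepting)

start=s0; accept=s0; s0-0>s1; s0-1>s1; s1-0>s2; s1-1>s2; s2-0>s3; s2-1>s3; s3-0>s0; s3-1>s0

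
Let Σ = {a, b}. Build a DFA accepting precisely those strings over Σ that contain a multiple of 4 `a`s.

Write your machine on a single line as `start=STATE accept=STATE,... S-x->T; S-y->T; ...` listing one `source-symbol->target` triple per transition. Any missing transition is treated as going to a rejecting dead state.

start=s0; accept=s0; s0-a->s1; s0-b->s0; s1-a->s2; s1-b->s1; s2-a->s3; s2-b->s2; s3-a->s0; s3-b->s3

The only thing that matters is how many `a`s have appeared, reduced mod 4. Use one state per residue: s0 for 0, …, s3 for 3. Reading `a` moves to the next residue; anything else stays put. s0 is accepting.
A 4-state machine:
        a   b  
>* s0   s1  s0 
   s1   s2  s1 
   s2   s3  s2 
   s3   s0  s3 
(> = start, * = accepting)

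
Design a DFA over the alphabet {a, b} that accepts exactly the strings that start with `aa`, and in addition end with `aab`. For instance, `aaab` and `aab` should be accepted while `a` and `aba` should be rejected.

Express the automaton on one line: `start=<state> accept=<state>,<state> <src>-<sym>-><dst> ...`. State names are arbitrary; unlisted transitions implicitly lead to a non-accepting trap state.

Handle the two conditions separately and then intersect. The first has 4 states tracking whether the input so far still matches the prefix `aa`; the second has 4 states tracking how much of the suffix `aab` has currently been matched. A product state is a pair (one from each), accepting exactly when both do.
With 10 states:
        a   b  
>  S0   S1  S2 
   S1   S3  S2 
   S2   S4  S2 
   S3   S3  S5 
   S4   S6  S2 
 * S5   S7  S8 
   S6   S6  S9 
   S7   S3  S8 
   S8   S7  S8 
   S9   S4  S2 
(> = start, * = accepting)

start=S0 accept=S5 S0-a->S1 S0-b->S2 S1-a->S3 S1-b->S2 S2-a->S4 S2-b->S2 S3-a->S3 S3-b->S5 S4-a->S6 S4-b->S2 S5-a->S7 S5-b->S8 S6-a->S6 S6-b->S9 S7-a->S3 S7-b->S8 S8-a->S7 S8-b->S8 S9-a->S4 S9-b->S2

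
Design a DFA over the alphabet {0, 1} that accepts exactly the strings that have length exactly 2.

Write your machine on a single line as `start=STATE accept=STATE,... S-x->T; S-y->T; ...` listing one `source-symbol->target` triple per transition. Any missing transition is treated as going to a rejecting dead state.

start=A; accept=C; A-0->B; A-1->B; B-0->C; B-1->C; C-0->D; C-1->D; D-0->D; D-1->D

Count input length up to 3: every symbol moves from A toward D, which means 'more than 2' and absorbs. Accept from {C}.
A 4-state machine:
       0  1 
>  A   B  B 
   B   C  C 
 * C   D  D 
   D   D  D 
(> = start, * = accepting)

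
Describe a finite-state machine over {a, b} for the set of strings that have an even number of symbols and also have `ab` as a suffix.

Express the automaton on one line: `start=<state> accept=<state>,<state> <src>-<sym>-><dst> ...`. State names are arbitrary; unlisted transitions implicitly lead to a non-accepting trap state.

start=S0 accept=S4 S0-a->S1 S0-b->S2 S1-a->S3 S1-b->S4 S2-a->S3 S2-b->S0 S3-a->S1 S3-b->S5 S4-a->S1 S4-b->S2 S5-a->S3 S5-b->S0

Handle the two conditions separately and then intersect. The first has 2 states tracking the input length modulo 2; the second has 3 states tracking how much of the suffix `ab` has currently been matched. A product state is a pair (one from each), accepting exactly when both do.
6 states suffice.
        a   b  
>  S0   S1  S2 
   S1   S3  S4 
   S2   S3  S0 
   S3   S1  S5 
 * S4   S1  S2 
   S5   S3  S0 
(> = start, * = accepting)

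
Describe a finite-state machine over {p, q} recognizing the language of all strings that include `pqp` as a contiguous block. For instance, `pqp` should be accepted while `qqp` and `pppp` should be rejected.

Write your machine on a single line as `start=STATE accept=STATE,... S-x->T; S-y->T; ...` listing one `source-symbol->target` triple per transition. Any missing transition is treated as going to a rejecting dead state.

States A..C record the length of the longest prefix of `pqp` that matches the current input suffix. Reaching D means `pqp` has been seen, and we stay there forever. Accept from D.
A 4-state machine:
       p  q 
>  A   B  A 
   B   B  C 
   C   D  A 
 * D   D  D 
(> = start, * = accepting)

start=A; accept=D; A-p->B; A-q->A; B-p->B; B-q->C; C-p->D; C-q->A; D-p->D; D-q->D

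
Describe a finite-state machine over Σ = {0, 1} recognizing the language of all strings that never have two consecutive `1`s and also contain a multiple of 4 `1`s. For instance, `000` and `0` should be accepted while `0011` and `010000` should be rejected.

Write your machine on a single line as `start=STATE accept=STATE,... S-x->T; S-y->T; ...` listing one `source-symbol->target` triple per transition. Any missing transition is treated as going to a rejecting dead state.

Run two small machines in parallel and take their product. One (3 states) tracks partial matches of the forbidden pattern `11`; the other (4 states) tracks the count of `1`s modulo 4. Each combined state is a pair, one component from each; accept when both components accept. Minimizing collapses redundant product states.
With 9 states:
       0  1 
>* A   A  B 
   B   C  D 
   C   C  E 
   D   D  D 
   E   F  D 
   F   F  G 
   G   H  D 
   H   H  I 
 * I   A  D 
(> = start, * = accepting)

start=A; accept=A,I; A-0->A; A-1->B; B-0->C; B-1->D; C-0->C; C-1->E; D-0->D; D-1->D; E-0->F; E-1->D; F-0->F; F-1->G; G-0->H; G-1->D; H-0->H; H-1->I; I-0->A; I-1->D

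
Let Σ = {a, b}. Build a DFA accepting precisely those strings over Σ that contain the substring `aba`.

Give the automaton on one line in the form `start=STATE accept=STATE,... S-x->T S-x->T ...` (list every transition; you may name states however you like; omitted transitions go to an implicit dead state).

start=q0 accept=q3 q0-a->q1 q0-b->q0 q1-a->q1 q1-b->q2 q2-a->q3 q2-b->q0 q3-a->q3 q3-b->q3

States q0..q2 record the length of the longest prefix of `aba` that matches the current input suffix. Reaching q3 means `aba` has been seen, and we stay there forever. Accept from q3.
With 4 states:
        a   b  
>  q0   q1  q0 
   q1   q1  q2 
   q2   q3  q0 
 * q3   q3  q3 
(> = start, * = accepting)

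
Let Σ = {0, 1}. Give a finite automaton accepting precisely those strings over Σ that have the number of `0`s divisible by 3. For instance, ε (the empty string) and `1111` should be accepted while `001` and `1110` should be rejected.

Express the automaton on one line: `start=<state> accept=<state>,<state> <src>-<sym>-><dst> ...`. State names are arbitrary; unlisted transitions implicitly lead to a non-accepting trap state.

start=A accept=A A-0->B A-1->A B-0->C B-1->B C-0->A C-1->C

The only thing that matters is how many `0`s have appeared, reduced mod 3. Use one state per residue: A for 0, …, C for 2. Reading `0` moves to the next residue; anything else stays put. A is accepting.
A 3-state machine:
       0  1 
>* A   B  A 
   B   C  B 
   C   A  C 
(> = start, * = accepting)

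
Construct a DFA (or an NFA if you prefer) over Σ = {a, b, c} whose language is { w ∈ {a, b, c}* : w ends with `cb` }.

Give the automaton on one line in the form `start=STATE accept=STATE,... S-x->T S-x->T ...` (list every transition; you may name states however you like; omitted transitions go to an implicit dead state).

Let each state record the length of the longest suffix of the input read so far that is also a prefix of `cb`. S1 means the last symbol is `c`; S2 means the last 2 symbols are `cb`. Accept only at S2, where the string currently ends in `cb`.
3 states suffice.
        a   b   c  
>  S0   S0  S0  S1 
   S1   S0  S2  S1 
 * S2   S0  S0  S1 
(> = start, * = accepting)

start=S0 accept=S2 S0-a->S0 S0-b->S0 S0-c->S1 S1-a->S0 S1-b->S2 S1-c->S1 S2-a->S0 S2-b->S0 S2-c->S1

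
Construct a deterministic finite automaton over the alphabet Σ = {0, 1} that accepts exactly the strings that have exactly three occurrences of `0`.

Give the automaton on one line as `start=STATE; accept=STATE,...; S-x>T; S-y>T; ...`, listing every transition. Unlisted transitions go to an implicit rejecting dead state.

Count `0`s, saturating at 4: states q0 through q3 mean 0 through 3 `0`s seen; q4 means more than 3. Each `0` increments (capped at q4); other symbols loop. Accept from {q3}.
5 states suffice.
        0   1  
>  q0   q1  q0 
   q1   q2  q1 
   q2   q3  q2 
 * q3   q4  q3 
   q4   q4  q4 
(> = start, * = accepting)

start=q0; accept=q3; q0-0>q1; q0-1>q0; q1-0>q2; q1-1>q1; q2-0>q3; q2-1>q2; q3-0>q4; q3-1>q3; q4-0>q4; q4-1>q4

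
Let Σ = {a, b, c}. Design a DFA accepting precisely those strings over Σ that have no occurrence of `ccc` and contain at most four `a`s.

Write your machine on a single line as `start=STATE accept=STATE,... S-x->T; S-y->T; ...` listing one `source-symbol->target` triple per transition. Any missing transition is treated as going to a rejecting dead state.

Handle the two conditions separately and then intersect. The first has 4 states tracking partial matches of the forbidden pattern `ccc`; the second has 6 states tracking the count of `a`s, saturating at 5. A product state is a pair (one from each), accepting exactly when both do. Equivalent product states are then merged.
16 states suffice.
          a    b    c  
>* S0     S1   S0   S2 
 * S1     S3   S1   S4 
 * S2     S1   S0   S5 
 * S3     S6   S3   S7 
 * S4     S3   S1   S8 
 * S5     S1   S0   S9 
 * S6    S10   S6  S11 
 * S7     S6   S3  S12 
 * S8     S3   S1   S9 
   S9     S9   S9   S9 
 * S10    S9  S10  S13 
 * S11   S10   S6  S14 
 * S12    S6   S3   S9 
 * S13    S9  S10  S15 
 * S14   S10   S6   S9 
 * S15    S9  S10   S9 
(> = start, * = accepting)

start=S0; accept=S0,S1,S2,S3,S4,S5,S6,S7,S8,S10,S11,S12,S13,S14,S15; S0-a->S1; S0-b->S0; S0-c->S2; S1-a->S3; S1-b->S1; S1-c->S4; S2-a->S1; S2-b->S0; S2-c->S5; S3-a->S6; S3-b->S3; S3-c->S7; S4-a->S3; S4-b->S1; S4-c->S8; S5-a->S1; S5-b->S0; S5-c->S9; S6-a->S10; S6-b->S6; S6-c->S11; S7-a->S6; S7-b->S3; S7-c->S12; S8-a->S3; S8-b->S1; S8-c->S9; S9-a->S9; S9-b->S9; S9-c->S9; S10-a->S9; S10-b->S10; S10-c->S13; S11-a->S10; S11-b->S6; S11-c->S14; S12-a->S6; S12-b->S3; S12-c->S9; S13-a->S9; S13-b->S10; S13-c->S15; S14-a->S10; S14-b->S6; S14-c->S9; S15-a->S9; S15-b->S10; S15-c->S9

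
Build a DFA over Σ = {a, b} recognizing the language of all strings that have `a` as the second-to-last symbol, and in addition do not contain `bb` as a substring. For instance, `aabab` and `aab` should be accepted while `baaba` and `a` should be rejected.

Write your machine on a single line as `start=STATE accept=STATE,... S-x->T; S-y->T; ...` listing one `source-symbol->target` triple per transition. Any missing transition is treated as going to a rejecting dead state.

start=q0; accept=q3,q4; q0-a->q1; q0-b->q2; q1-a->q3; q1-b->q4; q2-a->q1; q2-b->q5; q3-a->q3; q3-b->q4; q4-a->q1; q4-b->q5; q5-a->q5; q5-b->q5

Run two small machines in parallel and take their product. The first has 7 states tracking the last 2 symbols read; the second has 3 states tracking partial matches of the forbidden pattern `bb`. A product state is a pair (one from each), accepting exactly when both do. Minimizing collapses redundant product states.
        a   b  
>  q0   q1  q2 
   q1   q3  q4 
   q2   q1  q5 
 * q3   q3  q4 
 * q4   q1  q5 
   q5   q5  q5 
(> = start, * = accepting)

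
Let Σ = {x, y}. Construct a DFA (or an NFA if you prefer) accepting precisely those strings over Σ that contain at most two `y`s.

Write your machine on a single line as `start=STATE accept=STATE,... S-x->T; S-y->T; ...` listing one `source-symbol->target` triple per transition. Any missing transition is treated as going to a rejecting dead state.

Count `y`s, saturating at 3: states s0 through s2 mean 0 through 2 `y`s seen; s3 means more than 2. Each `y` increments (capped at s3); other symbols loop. Accept from {s0, s1, s2}.
With 4 states:
        x   y  
>* s0   s0  s1 
 * s1   s1  s2 
 * s2   s2  s3 
   s3   s3  s3 
(> = start, * = accepting)

start=s0; accept=s0,s1,s2; s0-x->s0; s0-y->s1; s1-x->s1; s1-y->s2; s2-x->s2; s2-y->s3; s3-x->s3; s3-y->s3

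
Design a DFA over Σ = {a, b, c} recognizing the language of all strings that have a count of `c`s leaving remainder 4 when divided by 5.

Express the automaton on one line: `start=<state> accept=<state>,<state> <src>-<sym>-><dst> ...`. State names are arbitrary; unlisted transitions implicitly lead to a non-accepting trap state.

Keep the running count of `c`s modulo 5: each `c` advances along the cycle q0 → q1 → q2 → q3 → q4 → q0 while other symbols loop. Accept at q4.
5 states suffice.
        a   b   c  
>  q0   q0  q0  q1 
   q1   q1  q1  q2 
   q2   q2  q2  q3 
   q3   q3  q3  q4 
 * q4   q4  q4  q0 
(> = start, * = accepting)

start=q0 accept=q4 q0-a->q0 q0-b->q0 q0-c->q1 q1-a->q1 q1-b->q1 q1-c->q2 q2-a->q2 q2-b->q2 q2-c->q3 q3-a->q3 q3-b->q3 q3-c->q4 q4-a->q4 q4-b->q4 q4-c->q0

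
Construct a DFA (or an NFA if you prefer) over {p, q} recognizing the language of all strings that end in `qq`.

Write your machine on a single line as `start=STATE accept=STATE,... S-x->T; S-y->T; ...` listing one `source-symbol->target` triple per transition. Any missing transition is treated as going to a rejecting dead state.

start=A; accept=C; A-p->A; A-q->B; B-p->A; B-q->C; C-p->A; C-q->C

Let each state record the length of the longest suffix of the input read so far that is also a prefix of `qq`. B means the last symbol is `q`; C means the last 2 symbols are `qq`. Accept only at C, where the string currently ends in `qq`.
3 states suffice.
       p  q 
>  A   A  B 
   B   A  C 
 * C   A  C 
(> = start, * = accepting)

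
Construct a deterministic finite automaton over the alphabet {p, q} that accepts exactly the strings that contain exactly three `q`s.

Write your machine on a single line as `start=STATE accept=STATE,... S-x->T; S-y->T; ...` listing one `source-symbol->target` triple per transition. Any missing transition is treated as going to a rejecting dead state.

Only the number of `q`s matters, and only up to 4. Make a chain s0 → s1 → s2 → s3 → s4 advanced by each `q` (with s4 absorbing); every other symbol self-loops. The accepting set is {s3}.
        p   q  
>  s0   s0  s1 
   s1   s1  s2 
   s2   s2  s3 
 * s3   s3  s4 
   s4   s4  s4 
(> = start, * = accepting)

start=s0; accept=s3; s0-p->s0; s0-q->s1; s1-p->s1; s1-q->s2; s2-p->s2; s2-q->s3; s3-p->s3; s3-q->s4; s4-p->s4; s4-q->s4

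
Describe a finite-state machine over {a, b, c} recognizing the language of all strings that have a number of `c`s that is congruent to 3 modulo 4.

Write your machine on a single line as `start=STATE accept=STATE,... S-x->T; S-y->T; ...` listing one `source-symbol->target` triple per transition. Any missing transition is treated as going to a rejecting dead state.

start=q0; accept=q3; q0-a->q0; q0-b->q0; q0-c->q1; q1-a->q1; q1-b->q1; q1-c->q2; q2-a->q2; q2-b->q2; q2-c->q3; q3-a->q3; q3-b->q3; q3-c->q0

The only thing that matters is how many `c`s have appeared, reduced mod 4. Use one state per residue: q0 for 0, …, q3 for 3. Reading `c` moves to the next residue; anything else stays put. q3 is accepting.
A 4-state machine:
        a   b   c  
>  q0   q0  q0  q1 
   q1   q1  q1  q2 
   q2   q2  q2  q3 
 * q3   q3  q3  q0 
(> = start, * = accepting)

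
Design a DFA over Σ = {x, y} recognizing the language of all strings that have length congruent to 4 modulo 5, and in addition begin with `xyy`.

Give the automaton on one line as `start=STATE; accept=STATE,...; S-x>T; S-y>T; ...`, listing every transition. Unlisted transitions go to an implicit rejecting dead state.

start=s0; accept=s5; s0-x>s1; s0-y>s2; s1-x>s2; s1-y>s3; s2-x>s2; s2-y>s2; s3-x>s2; s3-y>s4; s4-x>s5; s4-y>s5; s5-x>s6; s5-y>s6; s6-x>s7; s6-y>s7; s7-x>s8; s7-y>s8; s8-x>s4; s8-y>s4

Run two small machines in parallel and take their product. The first has 5 states tracking the input length modulo 5; the second has 5 states tracking whether the input so far still matches the prefix `xyy`. A product state is a pair (one from each), accepting exactly when both do. Minimizing collapses redundant product states.
9 states suffice.
        x   y  
>  s0   s1  s2 
   s1   s2  s3 
   s2   s2  s2 
   s3   s2  s4 
   s4   s5  s5 
 * s5   s6  s6 
   s6   s7  s7 
   s7   s8  s8 
   s8   s4  s4 
(> = start, * = accepting)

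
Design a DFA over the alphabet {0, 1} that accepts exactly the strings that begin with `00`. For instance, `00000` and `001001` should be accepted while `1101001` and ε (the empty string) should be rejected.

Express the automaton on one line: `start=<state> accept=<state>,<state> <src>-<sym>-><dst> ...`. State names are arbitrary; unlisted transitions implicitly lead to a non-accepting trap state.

Check the first 2 symbols one by one: S0 through S1 record how many have matched `00` so far; any wrong symbol goes to the dead state S3. After all 2 match we enter the accepting sink S2.
With 4 states:
        0   1  
>  S0   S1  S3 
   S1   S2  S3 
 * S2   S2  S2 
   S3   S3  S3 
(> = start, * = accepting)

start=S0 accept=S2 S0-0->S1 S0-1->S3 S1-0->S2 S1-1->S3 S2-0->S2 S2-1->S2 S3-0->S3 S3-1->S3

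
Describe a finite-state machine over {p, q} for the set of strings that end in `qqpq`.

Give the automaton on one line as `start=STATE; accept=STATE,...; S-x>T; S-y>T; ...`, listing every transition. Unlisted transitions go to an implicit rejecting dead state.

Remember how much of `qqpq` the current input suffix matches. State A means no match yet; B means the last symbol is `q`; C means the last 2 symbols are `qq`; D means the last 3 symbols are `qqp`; E means the last 4 symbols are `qqpq`. Only E accepts. On a mismatch, fall back to the longest proper suffix that is still a prefix of `qqpq`.
5 states suffice.
       p  q 
>  A   A  B 
   B   A  C 
   C   D  C 
   D   A  E 
 * E   A  C 
(> = start, * = accepting)

start=A; accept=E; A-p>A; A-q>B; B-p>A; B-q>C; C-p>D; C-q>C; D-p>A; D-q>E; E-p>A; E-q>C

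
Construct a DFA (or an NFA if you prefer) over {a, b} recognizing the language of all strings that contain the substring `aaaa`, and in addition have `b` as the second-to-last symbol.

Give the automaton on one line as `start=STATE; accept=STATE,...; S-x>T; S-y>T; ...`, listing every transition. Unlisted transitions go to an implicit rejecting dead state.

start=S0; accept=S6,S7; S0-a>S1; S0-b>S0; S1-a>S2; S1-b>S0; S2-a>S3; S2-b>S0; S3-a>S4; S3-b>S0; S4-a>S4; S4-b>S5; S5-a>S6; S5-b>S7; S6-a>S4; S6-b>S5; S7-a>S6; S7-b>S7

Build one automaton per condition and run them in lockstep. One (5 states) tracks whether and how much of `aaaa` has been seen; the other (7 states) tracks the last 2 symbols read. Each combined state is a pair, one component from each; accept when both components accept. After merging equivalent states the machine shrinks.
        a   b  
>  S0   S1  S0 
   S1   S2  S0 
   S2   S3  S0 
   S3   S4  S0 
   S4   S4  S5 
   S5   S6  S7 
 * S6   S4  S5 
 * S7   S6  S7 
(> = start, * = accepting)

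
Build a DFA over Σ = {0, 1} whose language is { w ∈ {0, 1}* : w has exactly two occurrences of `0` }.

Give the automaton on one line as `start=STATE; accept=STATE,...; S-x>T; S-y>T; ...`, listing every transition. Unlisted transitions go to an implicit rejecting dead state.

Count `0`s, saturating at 3: states s0 through s2 mean 0 through 2 `0`s seen; s3 means more than 2. Each `0` increments (capped at s3); other symbols loop. Accept from {s2}.
4 states suffice.
        0   1  
>  s0   s1  s0 
   s1   s2  s1 
 * s2   s3  s2 
   s3   s3  s3 
(> = start, * = accepting)

start=s0; accept=s2; s0-0>s1; s0-1>s0; s1-0>s2; s1-1>s1; s2-0>s3; s2-1>s2; s3-0>s3; s3-1>s3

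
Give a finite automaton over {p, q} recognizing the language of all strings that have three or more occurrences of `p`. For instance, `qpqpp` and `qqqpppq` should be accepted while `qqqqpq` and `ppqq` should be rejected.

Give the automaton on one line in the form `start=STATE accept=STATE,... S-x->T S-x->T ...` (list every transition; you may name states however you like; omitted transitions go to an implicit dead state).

start=A accept=D,E A-p->B A-q->A B-p->C B-q->B C-p->D C-q->C D-p->E D-q->D E-p->E E-q->E

Count `p`s, saturating at 4: states A through D mean 0 through 3 `p`s seen; E means more than 3. Each `p` increments (capped at E); other symbols loop. Accept from {D, E}.
5 states suffice.
       p  q 
>  A   B  A 
   B   C  B 
   C   D  C 
 * D   E  D 
 * E   E  E 
(> = start, * = accepting)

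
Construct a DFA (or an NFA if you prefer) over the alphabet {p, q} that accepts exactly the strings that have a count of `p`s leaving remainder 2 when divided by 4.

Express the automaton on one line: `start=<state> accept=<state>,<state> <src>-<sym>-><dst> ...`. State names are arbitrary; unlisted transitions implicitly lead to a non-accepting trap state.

start=S0 accept=S2 S0-p->S1 S0-q->S0 S1-p->S2 S1-q->S1 S2-p->S3 S2-q->S2 S3-p->S0 S3-q->S3

The only thing that matters is how many `p`s have appeared, reduced mod 4. Use one state per residue: S0 for 0, …, S3 for 3. Reading `p` moves to the next residue; anything else stays put. S2 is accepting.
A 4-state machine:
        p   q  
>  S0   S1  S0 
   S1   S2  S1 
 * S2   S3  S2 
   S3   S0  S3 
(> = start, * = accepting)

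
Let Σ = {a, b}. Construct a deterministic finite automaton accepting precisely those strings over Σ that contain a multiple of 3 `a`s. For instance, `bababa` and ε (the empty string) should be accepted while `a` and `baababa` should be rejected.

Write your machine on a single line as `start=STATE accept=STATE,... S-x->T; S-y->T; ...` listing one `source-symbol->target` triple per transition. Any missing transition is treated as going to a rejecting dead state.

The only thing that matters is how many `a`s have appeared, reduced mod 3. Use one state per residue: s0 for 0, …, s2 for 2. Reading `a` moves to the next residue; anything else stays put. s0 is accepting.
        a   b  
>* s0   s1  s0 
   s1   s2  s1 
   s2   s0  s2 
(> = start, * = accepting)

start=s0; accept=s0; s0-a->s1; s0-b->s0; s1-a->s2; s1-b->s1; s2-a->s0; s2-b->s2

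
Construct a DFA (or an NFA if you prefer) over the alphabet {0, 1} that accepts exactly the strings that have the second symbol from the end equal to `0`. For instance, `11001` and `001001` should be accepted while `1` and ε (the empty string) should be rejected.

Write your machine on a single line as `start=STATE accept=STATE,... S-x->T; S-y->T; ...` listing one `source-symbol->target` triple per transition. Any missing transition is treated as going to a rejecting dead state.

Because acceptance depends on a position counted from the end, the machine has to buffer the most recent 2 symbols. Make each state the string of the last up-to-2 symbols read; on input `x` shift the window left and append `x`. Accept when the buffered window has length 2 and begins with `0`.
        0   1  
>  S0   S1  S2 
   S1   S3  S4 
   S2   S5  S6 
 * S3   S3  S4 
 * S4   S5  S6 
   S5   S3  S4 
   S6   S5  S6 
(> = start, * = accepting)

start=S0; accept=S3,S4; S0-0->S1; S0-1->S2; S1-0->S3; S1-1->S4; S2-0->S5; S2-1->S6; S3-0->S3; S3-1->S4; S4-0->S5; S4-1->S6; S5-0->S3; S5-1->S4; S6-0->S5; S6-1->S6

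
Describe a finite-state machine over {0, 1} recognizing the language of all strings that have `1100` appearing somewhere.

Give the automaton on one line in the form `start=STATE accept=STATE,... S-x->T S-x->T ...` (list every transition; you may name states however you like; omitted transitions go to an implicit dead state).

Track how much of `1100` has been matched so far: state q0 is no progress, q4 is the absorbing accept state reached once `1100` has occurred. Intermediate states record partial matches; on a mismatch, fall back to the longest reusable overlap.
5 states suffice.
        0   1  
>  q0   q0  q1 
   q1   q0  q2 
   q2   q3  q2 
   q3   q4  q1 
 * q4   q4  q4 
(> = start, * = accepting)

start=q0 accept=q4 q0-0->q0 q0-1->q1 q1-0->q0 q1-1->q2 q2-0->q3 q2-1->q2 q3-0->q4 q3-1->q1 q4-0->q4 q4-1->q4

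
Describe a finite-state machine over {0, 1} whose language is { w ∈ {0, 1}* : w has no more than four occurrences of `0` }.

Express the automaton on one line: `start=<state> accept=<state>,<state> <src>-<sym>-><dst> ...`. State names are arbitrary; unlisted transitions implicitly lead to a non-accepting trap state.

Count `0`s, saturating at 5: states S0 through S4 mean 0 through 4 `0`s seen; S5 means more than 4. Each `0` increments (capped at S5); other symbols loop. Accept from {S0, S1, S2, S3, S4}.
With 6 states:
        0   1  
>* S0   S1  S0 
 * S1   S2  S1 
 * S2   S3  S2 
 * S3   S4  S3 
 * S4   S5  S4 
   S5   S5  S5 
(> = start, * = accepting)

start=S0 accept=S0,S1,S2,S3,S4 S0-0->S1 S0-1->S0 S1-0->S2 S1-1->S1 S2-0->S3 S2-1->S2 S3-0->S4 S3-1->S3 S4-0->S5 S4-1->S4 S5-0->S5 S5-1->S5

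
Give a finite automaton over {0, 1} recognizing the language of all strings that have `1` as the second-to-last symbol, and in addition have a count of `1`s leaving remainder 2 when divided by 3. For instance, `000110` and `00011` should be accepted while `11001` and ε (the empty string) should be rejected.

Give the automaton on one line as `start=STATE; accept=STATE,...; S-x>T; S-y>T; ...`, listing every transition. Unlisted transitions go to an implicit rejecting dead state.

start=S0; accept=S3,S5; S0-0>S0; S0-1>S1; S1-0>S2; S1-1>S3; S2-0>S2; S2-1>S4; S3-0>S5; S3-1>S0; S4-0>S5; S4-1>S0; S5-0>S6; S5-1>S0; S6-0>S6; S6-1>S0

Handle the two conditions separately and then intersect. The first has 7 states tracking the last 2 symbols read; the second has 3 states tracking the count of `1`s modulo 3. A product state is a pair (one from each), accepting exactly when both do. Equivalent product states are then merged.
A 7-state machine:
        0   1  
>  S0   S0  S1 
   S1   S2  S3 
   S2   S2  S4 
 * S3   S5  S0 
   S4   S5  S0 
 * S5   S6  S0 
   S6   S6  S0 
(> = start, * = accepting)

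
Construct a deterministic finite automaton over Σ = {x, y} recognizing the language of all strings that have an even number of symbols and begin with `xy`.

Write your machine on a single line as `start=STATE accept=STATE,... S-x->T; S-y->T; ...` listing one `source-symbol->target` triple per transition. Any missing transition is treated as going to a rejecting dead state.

start=q0; accept=q3; q0-x->q1; q0-y->q2; q1-x->q2; q1-y->q3; q2-x->q2; q2-y->q2; q3-x->q4; q3-y->q4; q4-x->q3; q4-y->q3

Run two small machines in parallel and take their product. One (2 states) tracks the input length modulo 2; the other (4 states) tracks whether the input so far still matches the prefix `xy`. Each combined state is a pair, one component from each; accept when both components accept. After merging equivalent states the machine shrinks.
        x   y  
>  q0   q1  q2 
   q1   q2  q3 
   q2   q2  q2 
 * q3   q4  q4 
   q4   q3  q3 
(> = start, * = accepting)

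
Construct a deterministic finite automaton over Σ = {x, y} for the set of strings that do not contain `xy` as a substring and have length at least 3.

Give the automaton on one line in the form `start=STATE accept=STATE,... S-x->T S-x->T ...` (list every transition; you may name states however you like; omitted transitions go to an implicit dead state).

Build one automaton per condition and run them in lockstep. The first has 3 states tracking partial matches of the forbidden pattern `xy`; the second has 5 states tracking the input length, saturating at 4. A product state is a pair (one from each), accepting exactly when both do. Minimizing collapses redundant product states.
8 states suffice.
       x  y 
>  A   B  C 
   B   D  E 
   C   D  F 
   D   G  E 
   E   E  E 
   F   G  H 
 * G   G  E 
 * H   G  H 
(> = start, * = accepting)

start=A accept=G,H A-x->B A-y->C B-x->D B-y->E C-x->D C-y->F D-x->G D-y->E E-x->E E-y->E F-x->G F-y->H G-x->G G-y->E H-x->G H-y->H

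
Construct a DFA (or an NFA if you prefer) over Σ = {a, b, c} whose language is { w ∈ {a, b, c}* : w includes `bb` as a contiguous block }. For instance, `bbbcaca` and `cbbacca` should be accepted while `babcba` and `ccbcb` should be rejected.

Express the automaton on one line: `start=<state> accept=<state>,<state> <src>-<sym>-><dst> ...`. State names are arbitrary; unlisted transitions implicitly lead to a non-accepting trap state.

start=q0 accept=q2 q0-a->q0 q0-b->q1 q0-c->q0 q1-a->q0 q1-b->q2 q1-c->q0 q2-a->q2 q2-b->q2 q2-c->q2

States q0..q1 record the length of the longest prefix of `bb` that matches the current input suffix. Reaching q2 means `bb` has been seen, and we stay there forever. Accept from q2.
A 3-state machine:
        a   b   c  
>  q0   q0  q1  q0 
   q1   q0  q2  q0 
 * q2   q2  q2  q2 
(> = start, * = accepting)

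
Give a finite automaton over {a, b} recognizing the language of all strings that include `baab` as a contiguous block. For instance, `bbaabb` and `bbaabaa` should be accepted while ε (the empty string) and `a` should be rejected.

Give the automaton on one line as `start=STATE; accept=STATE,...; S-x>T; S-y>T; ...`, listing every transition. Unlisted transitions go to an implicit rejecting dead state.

Track how much of `baab` has been matched so far: state S0 is no progress, S4 is the absorbing accept state reached once `baab` has occurred. Intermediate states record partial matches; on a mismatch, fall back to the longest reusable overlap.
5 states suffice.
        a   b  
>  S0   S0  S1 
   S1   S2  S1 
   S2   S3  S1 
   S3   S0  S4 
 * S4   S4  S4 
(> = start, * = accepting)

start=S0; accept=S4; S0-a>S0; S0-b>S1; S1-a>S2; S1-b>S1; S2-a>S3; S2-b>S1; S3-a>S0; S3-b>S4; S4-a>S4; S4-b>S4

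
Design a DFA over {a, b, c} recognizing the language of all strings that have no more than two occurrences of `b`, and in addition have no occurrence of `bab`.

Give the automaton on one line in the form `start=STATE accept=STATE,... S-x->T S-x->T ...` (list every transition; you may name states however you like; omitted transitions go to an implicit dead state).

start=S0 accept=S0,S1,S2,S3,S4 S0-a->S0 S0-b->S1 S0-c->S0 S1-a->S2 S1-b->S3 S1-c->S4 S2-a->S4 S2-b->S5 S2-c->S4 S3-a->S3 S3-b->S5 S3-c->S3 S4-a->S4 S4-b->S3 S4-c->S4 S5-a->S5 S5-b->S5 S5-c->S5

Run two small machines in parallel and take their product. One (4 states) tracks the count of `b`s, saturating at 3; the other (4 states) tracks partial matches of the forbidden pattern `bab`. Each combined state is a pair, one component from each; accept when both components accept. After merging equivalent states the machine shrinks.
A 6-state machine:
        a   b   c  
>* S0   S0  S1  S0 
 * S1   S2  S3  S4 
 * S2   S4  S5  S4 
 * S3   S3  S5  S3 
 * S4   S4  S3  S4 
   S5   S5  S5  S5 
(> = start, * = accepting)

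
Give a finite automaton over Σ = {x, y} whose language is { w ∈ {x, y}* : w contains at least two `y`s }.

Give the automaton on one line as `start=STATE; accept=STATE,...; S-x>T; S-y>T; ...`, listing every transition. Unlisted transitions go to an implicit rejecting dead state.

start=q0; accept=q2,q3; q0-x>q0; q0-y>q1; q1-x>q1; q1-y>q2; q2-x>q2; q2-y>q3; q3-x>q3; q3-y>q3

Count `y`s, saturating at 3: states q0 through q2 mean 0 through 2 `y`s seen; q3 means more than 2. Each `y` increments (capped at q3); other symbols loop. Accept from {q2, q3}.
        x   y  
>  q0   q0  q1 
   q1   q1  q2 
 * q2   q2  q3 
 * q3   q3  q3 
(> = start, * = accepting)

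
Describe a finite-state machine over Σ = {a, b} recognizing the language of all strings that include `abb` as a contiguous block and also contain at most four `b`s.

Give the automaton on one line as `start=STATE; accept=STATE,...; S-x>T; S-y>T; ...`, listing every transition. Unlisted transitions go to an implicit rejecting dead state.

Build one automaton per condition and run them in lockstep. The first has 4 states tracking whether and how much of `abb` has been seen; the second has 6 states tracking the count of `b`s, saturating at 5. A product state is a pair (one from each), accepting exactly when both do. Equivalent product states are then merged.
          a    b  
>  q0     q1   q2 
   q1     q1   q3 
   q2     q4   q5 
   q3     q4   q6 
   q4     q4   q7 
   q5     q8   q9 
 * q6     q6  q10 
   q7     q8  q10 
   q8     q8  q11 
   q9     q9   q9 
 * q10   q10  q12 
   q11    q9  q12 
 * q12   q12   q9 
(> = start, * = accepting)

start=q0; accept=q6,q10,q12; q0-a>q1; q0-b>q2; q1-a>q1; q1-b>q3; q2-a>q4; q2-b>q5; q3-a>q4; q3-b>q6; q4-a>q4; q4-b>q7; q5-a>q8; q5-b>q9; q6-a>q6; q6-b>q10; q7-a>q8; q7-b>q10; q8-a>q8; q8-b>q11; q9-a>q9; q9-b>q9; q10-a>q10; q10-b>q12; q11-a>q9; q11-b>q12; q12-a>q12; q12-b>q9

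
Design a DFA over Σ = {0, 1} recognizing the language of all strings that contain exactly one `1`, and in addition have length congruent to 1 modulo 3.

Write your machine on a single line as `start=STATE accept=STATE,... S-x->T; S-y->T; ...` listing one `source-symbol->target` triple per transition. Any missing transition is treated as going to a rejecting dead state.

Handle the two conditions separately and then intersect. The first has 3 states tracking the count of `1`s, saturating at 2; the second has 3 states tracking the input length modulo 3. A product state is a pair (one from each), accepting exactly when both do. Equivalent product states are then merged.
A 7-state machine:
        0   1  
>  q0   q1  q2 
   q1   q3  q4 
 * q2   q4  q5 
   q3   q0  q6 
   q4   q6  q5 
   q5   q5  q5 
   q6   q2  q5 
(> = start, * = accepting)

start=q0; accept=q2; q0-0->q1; q0-1->q2; q1-0->q3; q1-1->q4; q2-0->q4; q2-1->q5; q3-0->q0; q3-1->q6; q4-0->q6; q4-1->q5; q5-0->q5; q5-1->q5; q6-0->q2; q6-1->q5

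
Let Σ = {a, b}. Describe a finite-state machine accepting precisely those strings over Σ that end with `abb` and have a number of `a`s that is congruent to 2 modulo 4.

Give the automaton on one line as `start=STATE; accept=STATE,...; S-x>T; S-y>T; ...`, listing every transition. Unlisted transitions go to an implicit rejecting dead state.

Build one automaton per condition and run them in lockstep. One (4 states) tracks how much of the suffix `abb` has currently been matched; the other (4 states) tracks the count of `a`s modulo 4. Each combined state is a pair, one component from each; accept when both components accept.
          a    b  
>  s0     s1   s0 
   s1     s2   s3 
   s2     s4   s5 
   s3     s2   s6 
   s4     s7   s8 
   s5     s4   s9 
   s6     s2  s10 
   s7     s1  s11 
   s8     s7  s12 
 * s9     s4  s13 
   s10    s2  s10 
   s11    s1  s14 
   s12    s7  s15 
   s13    s4  s13 
   s14    s1   s0 
   s15    s7  s15 
(> = start, * = accepting)

start=s0; accept=s9; s0-a>s1; s0-b>s0; s1-a>s2; s1-b>s3; s2-a>s4; s2-b>s5; s3-a>s2; s3-b>s6; s4-a>s7; s4-b>s8; s5-a>s4; s5-b>s9; s6-a>s2; s6-b>s10; s7-a>s1; s7-b>s11; s8-a>s7; s8-b>s12; s9-a>s4; s9-b>s13; s10-a>s2; s10-b>s10; s11-a>s1; s11-b>s14; s12-a>s7; s12-b>s15; s13-a>s4; s13-b>s13; s14-a>s1; s14-b>s0; s15-a>s7; s15-b>s15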